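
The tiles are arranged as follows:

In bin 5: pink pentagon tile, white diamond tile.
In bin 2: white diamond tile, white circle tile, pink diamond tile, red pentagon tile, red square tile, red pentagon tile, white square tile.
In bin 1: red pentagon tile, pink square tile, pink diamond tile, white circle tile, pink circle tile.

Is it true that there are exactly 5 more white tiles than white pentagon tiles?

True

There are 5 white tiles.
There are 0 white pentagon tiles.
The claim requires 5 − 0 (= 5) to equal 5, which holds.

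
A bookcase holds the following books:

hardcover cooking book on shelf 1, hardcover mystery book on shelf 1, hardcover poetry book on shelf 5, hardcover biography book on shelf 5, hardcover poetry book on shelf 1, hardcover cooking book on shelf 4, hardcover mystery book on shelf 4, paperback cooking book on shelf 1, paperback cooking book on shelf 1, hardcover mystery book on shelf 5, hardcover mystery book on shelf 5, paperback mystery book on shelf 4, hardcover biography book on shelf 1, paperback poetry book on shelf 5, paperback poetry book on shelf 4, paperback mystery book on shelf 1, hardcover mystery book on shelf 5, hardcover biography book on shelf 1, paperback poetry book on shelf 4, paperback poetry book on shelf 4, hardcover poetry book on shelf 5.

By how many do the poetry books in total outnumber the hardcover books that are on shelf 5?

1

poetry books: 7.
hardcover books on shelf 5: 6.
7 − 6 = 1.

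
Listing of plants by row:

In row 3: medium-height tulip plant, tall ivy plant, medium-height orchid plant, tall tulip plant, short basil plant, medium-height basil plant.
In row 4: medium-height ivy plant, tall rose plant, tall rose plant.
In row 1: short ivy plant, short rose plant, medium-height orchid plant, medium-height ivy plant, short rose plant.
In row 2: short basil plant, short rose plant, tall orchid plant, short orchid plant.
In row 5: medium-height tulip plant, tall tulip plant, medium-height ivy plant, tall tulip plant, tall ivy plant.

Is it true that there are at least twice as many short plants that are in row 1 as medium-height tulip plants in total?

False

There are 3 short plants in row 1.
There are 2 medium-height tulip plants.
The claim requires 3 ≥ 2 × 2 = 4, which does not hold.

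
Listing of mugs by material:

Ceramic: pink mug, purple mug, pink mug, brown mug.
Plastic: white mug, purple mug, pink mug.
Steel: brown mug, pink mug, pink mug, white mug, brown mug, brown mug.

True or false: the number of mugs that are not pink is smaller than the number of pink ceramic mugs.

False

|mugs that are not pink| = 8.
|pink ceramic mugs| = 2.
The claim requires 8 < 2, which does not hold.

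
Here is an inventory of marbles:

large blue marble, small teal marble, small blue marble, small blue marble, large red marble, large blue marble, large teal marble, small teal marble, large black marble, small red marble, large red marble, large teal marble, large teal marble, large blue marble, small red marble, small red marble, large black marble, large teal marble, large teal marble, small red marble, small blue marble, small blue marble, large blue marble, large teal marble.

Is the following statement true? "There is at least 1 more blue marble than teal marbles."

False

|blue marbles| = 8.
|teal marbles| = 8.
The claim requires 8 − 8 = 0 ≥ 1, which does not hold.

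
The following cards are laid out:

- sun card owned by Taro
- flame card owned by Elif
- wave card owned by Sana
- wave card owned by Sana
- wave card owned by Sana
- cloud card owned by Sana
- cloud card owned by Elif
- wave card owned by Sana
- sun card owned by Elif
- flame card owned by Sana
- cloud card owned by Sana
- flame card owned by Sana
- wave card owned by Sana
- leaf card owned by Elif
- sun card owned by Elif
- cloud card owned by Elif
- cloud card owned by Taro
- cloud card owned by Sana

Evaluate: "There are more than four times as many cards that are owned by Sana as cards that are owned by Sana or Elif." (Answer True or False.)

False

|cards owned by Sana| = 10.
|cards owned by Sana or Elif| = 16.
The claim requires 10 > 4 × 16 = 64, which does not hold.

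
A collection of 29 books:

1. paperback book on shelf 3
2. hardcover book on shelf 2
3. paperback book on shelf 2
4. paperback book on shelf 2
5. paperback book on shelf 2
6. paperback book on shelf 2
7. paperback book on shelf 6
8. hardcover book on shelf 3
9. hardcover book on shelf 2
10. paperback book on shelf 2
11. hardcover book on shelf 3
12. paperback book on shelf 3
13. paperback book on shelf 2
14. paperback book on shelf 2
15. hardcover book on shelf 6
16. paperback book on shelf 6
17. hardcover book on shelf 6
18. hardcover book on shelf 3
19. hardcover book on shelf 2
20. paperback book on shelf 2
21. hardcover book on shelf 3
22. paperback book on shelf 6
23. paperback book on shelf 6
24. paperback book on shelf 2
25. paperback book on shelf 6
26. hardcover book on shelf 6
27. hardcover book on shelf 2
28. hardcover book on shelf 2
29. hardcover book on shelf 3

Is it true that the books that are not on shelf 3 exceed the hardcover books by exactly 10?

False

There are 22 books that are not on shelf 3.
There are 13 hardcover books.
The claim requires 22 − 13 (= 9) to equal 10, which does not hold.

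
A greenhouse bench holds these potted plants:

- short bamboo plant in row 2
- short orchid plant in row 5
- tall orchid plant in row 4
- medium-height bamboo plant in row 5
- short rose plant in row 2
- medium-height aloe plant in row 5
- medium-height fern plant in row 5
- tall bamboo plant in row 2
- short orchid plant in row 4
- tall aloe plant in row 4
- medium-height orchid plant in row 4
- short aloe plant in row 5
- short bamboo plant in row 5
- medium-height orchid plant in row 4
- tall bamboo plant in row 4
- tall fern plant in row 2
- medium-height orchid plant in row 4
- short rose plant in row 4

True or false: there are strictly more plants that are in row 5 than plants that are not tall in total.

|plants in row 5| = 6.
|plants that are not tall| = 13.
The claim requires 6 > 13, which does not hold.

False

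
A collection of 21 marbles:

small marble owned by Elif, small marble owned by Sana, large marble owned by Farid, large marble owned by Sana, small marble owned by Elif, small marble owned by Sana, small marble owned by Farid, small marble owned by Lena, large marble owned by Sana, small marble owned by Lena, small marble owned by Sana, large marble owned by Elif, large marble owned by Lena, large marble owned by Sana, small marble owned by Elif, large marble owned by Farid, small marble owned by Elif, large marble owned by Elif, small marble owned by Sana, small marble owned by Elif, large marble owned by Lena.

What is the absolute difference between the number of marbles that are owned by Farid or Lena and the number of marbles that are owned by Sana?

0

marbles owned by Farid or Lena: 7. marbles owned by Sana: 7.
|7 − 7| = 7 − 7 = 0.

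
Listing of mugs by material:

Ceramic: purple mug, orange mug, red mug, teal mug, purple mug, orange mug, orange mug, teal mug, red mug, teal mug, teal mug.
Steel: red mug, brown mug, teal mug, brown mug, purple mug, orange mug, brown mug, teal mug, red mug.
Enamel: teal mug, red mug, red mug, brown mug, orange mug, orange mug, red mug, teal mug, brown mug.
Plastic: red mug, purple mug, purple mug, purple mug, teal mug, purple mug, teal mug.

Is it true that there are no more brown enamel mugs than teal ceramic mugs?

brown enamel mugs: 2.
teal ceramic mugs: 4.
The claim requires 2 ≤ 4, which holds.

True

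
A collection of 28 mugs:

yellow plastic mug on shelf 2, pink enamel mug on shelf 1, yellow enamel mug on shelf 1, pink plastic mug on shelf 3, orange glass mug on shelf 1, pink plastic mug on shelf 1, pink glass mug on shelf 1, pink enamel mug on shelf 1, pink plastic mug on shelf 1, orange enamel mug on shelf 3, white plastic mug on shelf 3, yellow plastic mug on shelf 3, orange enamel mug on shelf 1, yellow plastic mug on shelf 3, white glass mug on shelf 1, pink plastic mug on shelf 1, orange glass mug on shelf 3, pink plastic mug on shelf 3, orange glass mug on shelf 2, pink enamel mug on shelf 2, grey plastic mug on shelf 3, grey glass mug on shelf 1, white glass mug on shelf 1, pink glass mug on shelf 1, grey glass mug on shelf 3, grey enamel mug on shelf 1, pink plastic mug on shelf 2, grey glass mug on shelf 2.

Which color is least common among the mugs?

white

Counts by color: pink 11, grey 5, orange 5, yellow 4, white 3.
The minimum is 3, held uniquely by white.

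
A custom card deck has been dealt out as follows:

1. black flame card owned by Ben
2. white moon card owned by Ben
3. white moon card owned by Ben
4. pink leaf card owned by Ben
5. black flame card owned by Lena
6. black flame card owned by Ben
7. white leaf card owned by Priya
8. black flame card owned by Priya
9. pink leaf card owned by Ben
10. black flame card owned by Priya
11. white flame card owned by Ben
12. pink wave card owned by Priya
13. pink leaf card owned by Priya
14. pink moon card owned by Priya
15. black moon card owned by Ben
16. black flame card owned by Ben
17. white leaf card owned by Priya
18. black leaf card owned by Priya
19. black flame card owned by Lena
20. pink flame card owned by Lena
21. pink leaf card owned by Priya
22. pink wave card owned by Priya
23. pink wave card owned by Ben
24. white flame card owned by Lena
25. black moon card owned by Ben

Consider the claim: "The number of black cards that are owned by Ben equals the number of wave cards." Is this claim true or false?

|black cards owned by Ben| = 5.
|wave cards| = 3.
The claim requires 5 = 3, which does not hold.

False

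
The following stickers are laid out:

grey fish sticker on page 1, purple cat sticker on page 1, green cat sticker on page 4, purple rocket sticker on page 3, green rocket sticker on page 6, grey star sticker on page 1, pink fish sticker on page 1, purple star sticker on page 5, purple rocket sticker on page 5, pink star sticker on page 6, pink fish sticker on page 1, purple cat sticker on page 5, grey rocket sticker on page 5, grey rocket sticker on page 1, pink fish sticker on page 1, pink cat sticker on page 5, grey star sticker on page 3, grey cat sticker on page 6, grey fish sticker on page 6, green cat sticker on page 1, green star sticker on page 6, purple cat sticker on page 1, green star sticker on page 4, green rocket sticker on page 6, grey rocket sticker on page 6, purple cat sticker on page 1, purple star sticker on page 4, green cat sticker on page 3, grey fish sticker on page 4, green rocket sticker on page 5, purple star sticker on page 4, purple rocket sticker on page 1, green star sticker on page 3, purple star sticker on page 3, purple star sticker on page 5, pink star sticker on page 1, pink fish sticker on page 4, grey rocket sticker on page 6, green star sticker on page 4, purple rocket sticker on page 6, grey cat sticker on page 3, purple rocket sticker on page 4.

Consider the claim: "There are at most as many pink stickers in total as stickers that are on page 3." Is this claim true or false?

False

There are 7 pink stickers.
There are 6 stickers on page 3.
The claim requires 7 ≤ 6, which does not hold.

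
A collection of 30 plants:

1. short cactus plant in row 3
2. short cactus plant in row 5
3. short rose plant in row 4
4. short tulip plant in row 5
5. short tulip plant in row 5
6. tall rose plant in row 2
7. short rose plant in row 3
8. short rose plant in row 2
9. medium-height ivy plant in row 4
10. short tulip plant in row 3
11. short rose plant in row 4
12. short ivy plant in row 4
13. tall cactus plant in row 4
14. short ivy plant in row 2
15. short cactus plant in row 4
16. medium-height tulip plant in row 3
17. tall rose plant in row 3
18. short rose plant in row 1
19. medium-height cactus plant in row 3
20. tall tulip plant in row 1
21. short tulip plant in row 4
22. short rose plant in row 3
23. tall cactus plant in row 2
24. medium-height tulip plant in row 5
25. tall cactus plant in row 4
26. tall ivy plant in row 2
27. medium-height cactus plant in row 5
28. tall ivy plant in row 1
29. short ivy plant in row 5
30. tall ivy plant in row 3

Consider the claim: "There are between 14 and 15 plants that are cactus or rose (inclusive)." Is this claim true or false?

plants that are cactus or rose: 16.
The claim requires 14 ≤ 16 ≤ 15, which does not hold.

False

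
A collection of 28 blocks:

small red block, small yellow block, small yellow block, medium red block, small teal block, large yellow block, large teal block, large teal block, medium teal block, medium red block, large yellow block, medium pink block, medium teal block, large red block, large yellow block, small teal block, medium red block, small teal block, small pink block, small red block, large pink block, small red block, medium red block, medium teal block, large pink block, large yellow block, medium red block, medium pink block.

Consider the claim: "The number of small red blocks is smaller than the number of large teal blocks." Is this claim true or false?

|small red blocks| = 3.
|large teal blocks| = 2.
The claim requires 3 < 2, which does not hold.

False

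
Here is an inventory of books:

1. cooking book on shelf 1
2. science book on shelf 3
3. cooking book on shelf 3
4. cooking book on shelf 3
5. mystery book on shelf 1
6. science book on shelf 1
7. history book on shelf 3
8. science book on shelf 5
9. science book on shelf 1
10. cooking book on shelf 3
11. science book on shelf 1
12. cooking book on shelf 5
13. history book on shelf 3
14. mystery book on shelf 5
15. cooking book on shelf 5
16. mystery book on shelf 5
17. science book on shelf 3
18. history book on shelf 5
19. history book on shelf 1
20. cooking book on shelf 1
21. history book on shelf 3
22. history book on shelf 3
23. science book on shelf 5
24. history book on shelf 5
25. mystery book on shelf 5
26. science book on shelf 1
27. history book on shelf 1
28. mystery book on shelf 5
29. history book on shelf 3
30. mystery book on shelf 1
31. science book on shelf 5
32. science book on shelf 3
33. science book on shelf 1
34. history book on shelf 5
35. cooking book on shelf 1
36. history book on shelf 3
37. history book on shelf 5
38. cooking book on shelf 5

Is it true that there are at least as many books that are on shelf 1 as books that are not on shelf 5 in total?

False

There are 12 books on shelf 1.
There are 24 books that are not on shelf 5.
The claim requires 12 ≥ 24, which does not hold.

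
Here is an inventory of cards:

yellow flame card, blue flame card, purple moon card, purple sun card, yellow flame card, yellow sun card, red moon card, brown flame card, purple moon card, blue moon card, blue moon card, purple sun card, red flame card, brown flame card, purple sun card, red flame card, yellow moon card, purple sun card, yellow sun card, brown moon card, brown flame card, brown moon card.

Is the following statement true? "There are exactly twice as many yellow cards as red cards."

yellow cards: 5.
red cards: 3.
The claim requires 5 = 2 × 3 = 6, which does not hold.

False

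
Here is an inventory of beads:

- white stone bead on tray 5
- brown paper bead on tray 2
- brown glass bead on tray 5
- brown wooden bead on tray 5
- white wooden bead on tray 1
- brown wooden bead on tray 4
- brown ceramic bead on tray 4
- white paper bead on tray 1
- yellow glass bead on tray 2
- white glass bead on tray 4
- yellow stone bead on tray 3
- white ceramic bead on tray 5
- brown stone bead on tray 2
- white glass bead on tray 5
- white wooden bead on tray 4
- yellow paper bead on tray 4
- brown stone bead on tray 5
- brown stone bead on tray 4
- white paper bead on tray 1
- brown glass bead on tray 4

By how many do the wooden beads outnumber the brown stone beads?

1

wooden beads: 4.
brown stone beads: 3.
4 − 3 = 1.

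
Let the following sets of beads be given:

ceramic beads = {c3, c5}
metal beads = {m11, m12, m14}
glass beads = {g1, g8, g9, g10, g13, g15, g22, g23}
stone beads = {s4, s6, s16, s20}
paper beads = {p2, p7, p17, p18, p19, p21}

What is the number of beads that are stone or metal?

7

metal: 3; stone: 4; together 3 + 4 = 7.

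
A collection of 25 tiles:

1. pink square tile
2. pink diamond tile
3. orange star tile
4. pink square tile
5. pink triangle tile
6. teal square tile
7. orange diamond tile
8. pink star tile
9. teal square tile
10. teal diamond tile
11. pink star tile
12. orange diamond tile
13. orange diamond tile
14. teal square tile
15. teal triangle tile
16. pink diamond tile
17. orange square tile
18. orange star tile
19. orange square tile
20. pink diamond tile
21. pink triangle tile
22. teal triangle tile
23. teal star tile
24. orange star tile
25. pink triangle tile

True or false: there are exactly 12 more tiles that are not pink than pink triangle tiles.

True

|tiles that are not pink| = 15.
|pink triangle tiles| = 3.
The claim requires 15 − 3 (= 12) to equal 12, which holds.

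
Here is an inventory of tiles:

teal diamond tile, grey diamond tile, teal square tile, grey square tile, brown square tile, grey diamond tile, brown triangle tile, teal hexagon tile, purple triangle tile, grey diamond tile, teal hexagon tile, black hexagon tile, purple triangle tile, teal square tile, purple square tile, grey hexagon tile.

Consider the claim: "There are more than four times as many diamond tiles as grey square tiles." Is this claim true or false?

False

|diamond tiles| = 4.
|grey square tiles| = 1.
The claim requires 4 > 4 × 1 = 4, which does not hold.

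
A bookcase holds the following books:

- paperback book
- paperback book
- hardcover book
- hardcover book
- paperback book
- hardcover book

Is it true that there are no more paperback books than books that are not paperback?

|paperback books| = 3.
|books that are not paperback| = 3.
The claim requires 3 ≤ 3, which holds.

True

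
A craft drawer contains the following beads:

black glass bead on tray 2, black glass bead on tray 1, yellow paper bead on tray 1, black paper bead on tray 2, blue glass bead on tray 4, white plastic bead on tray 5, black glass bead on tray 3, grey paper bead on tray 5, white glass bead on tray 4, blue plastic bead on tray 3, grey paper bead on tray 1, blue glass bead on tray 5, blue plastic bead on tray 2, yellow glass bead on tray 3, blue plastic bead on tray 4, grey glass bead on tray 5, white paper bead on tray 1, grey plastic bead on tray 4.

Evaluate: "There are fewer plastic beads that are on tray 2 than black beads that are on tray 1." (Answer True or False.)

|plastic beads on tray 2| = 1.
|black beads on tray 1| = 1.
The claim requires 1 < 1, which does not hold.

False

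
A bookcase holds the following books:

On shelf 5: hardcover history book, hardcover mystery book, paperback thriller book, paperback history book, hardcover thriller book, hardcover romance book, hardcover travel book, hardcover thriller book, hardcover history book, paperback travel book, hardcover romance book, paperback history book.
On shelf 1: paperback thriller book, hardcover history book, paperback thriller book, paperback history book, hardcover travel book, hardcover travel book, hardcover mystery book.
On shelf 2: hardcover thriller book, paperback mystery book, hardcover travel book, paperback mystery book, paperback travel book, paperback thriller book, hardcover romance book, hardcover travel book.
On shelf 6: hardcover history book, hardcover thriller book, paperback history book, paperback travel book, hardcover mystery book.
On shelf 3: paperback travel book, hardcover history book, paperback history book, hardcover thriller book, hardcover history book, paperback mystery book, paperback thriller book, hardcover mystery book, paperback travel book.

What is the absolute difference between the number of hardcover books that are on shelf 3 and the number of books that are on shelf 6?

hardcover books on shelf 3: 4. books on shelf 6: 5.
|4 − 5| = 5 − 4 = 1.

1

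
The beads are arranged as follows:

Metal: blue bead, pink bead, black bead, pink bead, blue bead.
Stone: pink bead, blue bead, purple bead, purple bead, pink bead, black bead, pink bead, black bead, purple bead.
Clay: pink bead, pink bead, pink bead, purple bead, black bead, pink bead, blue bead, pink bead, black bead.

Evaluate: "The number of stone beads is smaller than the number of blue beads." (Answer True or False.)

There are 9 stone beads.
There are 4 blue beads.
The claim requires 9 < 4, which does not hold.

False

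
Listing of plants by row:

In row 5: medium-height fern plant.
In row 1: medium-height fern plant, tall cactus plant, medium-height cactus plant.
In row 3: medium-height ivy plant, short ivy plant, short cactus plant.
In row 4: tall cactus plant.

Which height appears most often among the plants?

Counts by height: medium-height 4, tall 2, short 2.
The maximum is 4, held uniquely by medium-height.

medium-height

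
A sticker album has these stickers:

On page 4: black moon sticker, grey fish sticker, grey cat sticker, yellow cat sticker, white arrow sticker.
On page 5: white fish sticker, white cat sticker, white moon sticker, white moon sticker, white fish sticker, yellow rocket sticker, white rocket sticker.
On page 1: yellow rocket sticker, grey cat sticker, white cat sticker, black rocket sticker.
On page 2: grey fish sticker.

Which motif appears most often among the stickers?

cat

Counts by motif: cat 5, fish 4, rocket 4, moon 3, arrow 1.
The maximum is 5, held uniquely by cat.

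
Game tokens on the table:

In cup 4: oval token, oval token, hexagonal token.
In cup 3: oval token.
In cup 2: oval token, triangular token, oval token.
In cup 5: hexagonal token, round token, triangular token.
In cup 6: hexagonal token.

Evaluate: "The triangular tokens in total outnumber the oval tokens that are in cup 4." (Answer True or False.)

There are 2 triangular tokens.
There are 2 oval tokens in cup 4.
The claim requires 2 > 2, which does not hold.

False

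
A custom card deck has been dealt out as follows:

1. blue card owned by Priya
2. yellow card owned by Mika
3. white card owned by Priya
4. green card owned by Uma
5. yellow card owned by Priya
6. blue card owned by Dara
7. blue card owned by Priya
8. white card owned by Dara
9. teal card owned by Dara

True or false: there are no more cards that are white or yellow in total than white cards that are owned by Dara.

False

There are 4 cards that are white or yellow.
Count of white cards owned by Dara: 1.
The claim requires 4 ≤ 1, which does not hold.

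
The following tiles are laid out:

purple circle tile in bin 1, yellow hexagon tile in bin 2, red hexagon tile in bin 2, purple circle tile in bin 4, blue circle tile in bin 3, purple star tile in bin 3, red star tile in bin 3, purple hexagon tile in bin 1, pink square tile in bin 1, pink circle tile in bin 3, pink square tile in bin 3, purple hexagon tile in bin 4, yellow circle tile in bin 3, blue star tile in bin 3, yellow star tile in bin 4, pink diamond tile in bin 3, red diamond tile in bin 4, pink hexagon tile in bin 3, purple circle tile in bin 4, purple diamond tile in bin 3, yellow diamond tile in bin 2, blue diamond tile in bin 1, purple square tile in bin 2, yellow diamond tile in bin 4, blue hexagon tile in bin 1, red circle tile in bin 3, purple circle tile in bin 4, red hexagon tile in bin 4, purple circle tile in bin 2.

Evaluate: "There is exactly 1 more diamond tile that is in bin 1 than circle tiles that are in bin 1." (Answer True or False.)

diamond tiles in bin 1: 1.
circle tiles in bin 1: 1.
The claim requires 1 − 1 (= 0) to equal 1, which does not hold.

False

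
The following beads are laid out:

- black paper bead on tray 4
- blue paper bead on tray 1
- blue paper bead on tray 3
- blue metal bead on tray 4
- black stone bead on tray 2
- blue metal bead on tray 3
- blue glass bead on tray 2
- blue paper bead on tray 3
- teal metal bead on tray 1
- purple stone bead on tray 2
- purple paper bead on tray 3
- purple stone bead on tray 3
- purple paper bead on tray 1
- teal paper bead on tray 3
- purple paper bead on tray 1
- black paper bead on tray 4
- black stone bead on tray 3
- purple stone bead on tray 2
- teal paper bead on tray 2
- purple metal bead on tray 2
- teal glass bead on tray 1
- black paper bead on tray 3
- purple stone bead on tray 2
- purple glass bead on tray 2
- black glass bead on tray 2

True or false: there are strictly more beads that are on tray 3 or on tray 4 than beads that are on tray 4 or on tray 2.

False

|beads on tray 3 or on tray 4| = 11.
|beads on tray 4 or on tray 2| = 12.
The claim requires 11 > 12, which does not hold.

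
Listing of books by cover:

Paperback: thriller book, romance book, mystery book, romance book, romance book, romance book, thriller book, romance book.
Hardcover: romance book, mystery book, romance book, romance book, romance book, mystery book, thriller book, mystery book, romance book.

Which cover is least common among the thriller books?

hardcover

Counts by cover (restricted to thriller books): paperback 2, hardcover 1.
The minimum is 1, held uniquely by hardcover.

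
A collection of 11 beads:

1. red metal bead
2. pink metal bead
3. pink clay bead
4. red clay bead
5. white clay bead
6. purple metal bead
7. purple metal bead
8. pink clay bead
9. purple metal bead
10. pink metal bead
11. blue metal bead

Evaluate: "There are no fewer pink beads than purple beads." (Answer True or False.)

True

|pink beads| = 4.
|purple beads| = 3.
The claim requires 4 ≥ 3, which holds.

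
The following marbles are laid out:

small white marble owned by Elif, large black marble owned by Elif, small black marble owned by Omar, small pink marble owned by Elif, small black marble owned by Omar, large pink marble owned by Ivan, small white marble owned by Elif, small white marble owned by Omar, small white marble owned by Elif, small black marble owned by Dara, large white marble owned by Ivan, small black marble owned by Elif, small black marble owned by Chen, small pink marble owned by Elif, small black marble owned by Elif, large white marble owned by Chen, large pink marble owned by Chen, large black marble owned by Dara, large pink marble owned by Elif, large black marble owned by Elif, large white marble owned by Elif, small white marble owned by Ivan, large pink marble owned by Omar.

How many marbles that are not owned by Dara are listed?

21

Total marbles: 23; with the excluded value: 2; remaining 23 − 2 = 21.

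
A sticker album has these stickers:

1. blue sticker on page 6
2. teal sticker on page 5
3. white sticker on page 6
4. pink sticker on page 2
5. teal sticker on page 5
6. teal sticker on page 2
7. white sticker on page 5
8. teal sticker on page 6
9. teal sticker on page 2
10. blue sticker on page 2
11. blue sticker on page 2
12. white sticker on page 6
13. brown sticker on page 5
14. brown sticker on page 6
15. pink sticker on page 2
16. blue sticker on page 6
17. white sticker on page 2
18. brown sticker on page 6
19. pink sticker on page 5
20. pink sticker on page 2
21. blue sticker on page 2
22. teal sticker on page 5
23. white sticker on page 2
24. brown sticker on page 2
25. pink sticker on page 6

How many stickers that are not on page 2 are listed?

14

Total stickers: 25; with the excluded value: 11; remaining 25 − 11 = 14.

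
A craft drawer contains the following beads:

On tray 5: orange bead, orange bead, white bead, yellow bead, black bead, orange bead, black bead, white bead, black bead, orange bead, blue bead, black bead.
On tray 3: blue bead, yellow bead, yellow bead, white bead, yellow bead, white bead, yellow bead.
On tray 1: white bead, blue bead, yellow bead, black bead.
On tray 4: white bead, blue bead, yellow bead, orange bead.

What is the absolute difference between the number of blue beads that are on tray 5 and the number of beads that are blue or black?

blue beads on tray 5: 1. beads that are blue or black: 9.
|1 − 9| = 9 − 1 = 8.

8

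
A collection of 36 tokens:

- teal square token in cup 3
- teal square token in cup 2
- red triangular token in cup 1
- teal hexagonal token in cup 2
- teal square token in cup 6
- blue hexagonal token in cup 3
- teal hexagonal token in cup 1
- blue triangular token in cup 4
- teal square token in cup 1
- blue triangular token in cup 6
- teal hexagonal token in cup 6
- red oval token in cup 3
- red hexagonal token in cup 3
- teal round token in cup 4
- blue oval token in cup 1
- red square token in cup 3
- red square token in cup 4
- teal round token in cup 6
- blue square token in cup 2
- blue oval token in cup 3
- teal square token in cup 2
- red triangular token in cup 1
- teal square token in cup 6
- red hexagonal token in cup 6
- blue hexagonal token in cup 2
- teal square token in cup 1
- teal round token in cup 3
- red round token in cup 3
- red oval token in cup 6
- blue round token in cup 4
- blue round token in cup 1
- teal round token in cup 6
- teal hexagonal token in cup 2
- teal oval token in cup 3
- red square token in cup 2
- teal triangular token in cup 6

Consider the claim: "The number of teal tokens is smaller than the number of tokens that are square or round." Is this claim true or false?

teal tokens: 17.
tokens that are square or round: 18.
The claim requires 17 < 18, which holds.

True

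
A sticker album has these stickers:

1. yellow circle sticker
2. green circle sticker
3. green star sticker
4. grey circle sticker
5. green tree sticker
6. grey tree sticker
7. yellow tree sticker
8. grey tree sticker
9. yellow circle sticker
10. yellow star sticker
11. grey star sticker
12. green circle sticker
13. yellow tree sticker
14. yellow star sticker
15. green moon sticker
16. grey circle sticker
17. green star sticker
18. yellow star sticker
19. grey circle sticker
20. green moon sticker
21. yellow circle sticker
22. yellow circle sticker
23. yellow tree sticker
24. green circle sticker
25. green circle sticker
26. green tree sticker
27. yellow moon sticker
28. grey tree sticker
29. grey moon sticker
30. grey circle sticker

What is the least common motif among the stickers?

moon

Counts by motif: circle 12, tree 8, star 6, moon 4.
The minimum is 4, held uniquely by moon.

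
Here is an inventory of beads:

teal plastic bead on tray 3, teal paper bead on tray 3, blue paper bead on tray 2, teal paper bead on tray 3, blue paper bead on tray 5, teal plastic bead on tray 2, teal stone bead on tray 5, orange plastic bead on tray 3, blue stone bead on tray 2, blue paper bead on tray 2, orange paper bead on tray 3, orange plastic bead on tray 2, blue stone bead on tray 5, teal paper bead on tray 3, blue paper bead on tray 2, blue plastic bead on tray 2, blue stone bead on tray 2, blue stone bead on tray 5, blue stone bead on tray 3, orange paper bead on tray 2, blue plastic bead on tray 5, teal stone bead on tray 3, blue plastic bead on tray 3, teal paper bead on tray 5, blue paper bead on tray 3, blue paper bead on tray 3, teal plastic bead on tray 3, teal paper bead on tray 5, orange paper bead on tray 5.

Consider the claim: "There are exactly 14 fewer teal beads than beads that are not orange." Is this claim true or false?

True

|teal beads| = 10.
|beads that are not orange| = 24.
The claim requires 24 − 10 (= 14) to equal 14, which holds.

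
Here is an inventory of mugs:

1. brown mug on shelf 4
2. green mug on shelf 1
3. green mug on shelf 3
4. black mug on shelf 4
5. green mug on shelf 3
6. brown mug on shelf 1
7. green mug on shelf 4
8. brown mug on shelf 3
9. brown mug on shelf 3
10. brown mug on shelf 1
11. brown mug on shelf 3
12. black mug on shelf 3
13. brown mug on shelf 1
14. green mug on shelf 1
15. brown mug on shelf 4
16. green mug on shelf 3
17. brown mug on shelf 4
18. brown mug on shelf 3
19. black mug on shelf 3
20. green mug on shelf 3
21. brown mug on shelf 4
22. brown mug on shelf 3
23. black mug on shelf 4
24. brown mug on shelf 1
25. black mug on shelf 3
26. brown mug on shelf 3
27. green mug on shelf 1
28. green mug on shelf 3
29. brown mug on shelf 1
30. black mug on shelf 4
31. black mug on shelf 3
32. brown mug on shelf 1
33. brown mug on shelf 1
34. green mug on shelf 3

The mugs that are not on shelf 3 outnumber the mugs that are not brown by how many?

mugs that are not on shelf 3: 18.
mugs that are not brown: 17.
18 − 17 = 1.

1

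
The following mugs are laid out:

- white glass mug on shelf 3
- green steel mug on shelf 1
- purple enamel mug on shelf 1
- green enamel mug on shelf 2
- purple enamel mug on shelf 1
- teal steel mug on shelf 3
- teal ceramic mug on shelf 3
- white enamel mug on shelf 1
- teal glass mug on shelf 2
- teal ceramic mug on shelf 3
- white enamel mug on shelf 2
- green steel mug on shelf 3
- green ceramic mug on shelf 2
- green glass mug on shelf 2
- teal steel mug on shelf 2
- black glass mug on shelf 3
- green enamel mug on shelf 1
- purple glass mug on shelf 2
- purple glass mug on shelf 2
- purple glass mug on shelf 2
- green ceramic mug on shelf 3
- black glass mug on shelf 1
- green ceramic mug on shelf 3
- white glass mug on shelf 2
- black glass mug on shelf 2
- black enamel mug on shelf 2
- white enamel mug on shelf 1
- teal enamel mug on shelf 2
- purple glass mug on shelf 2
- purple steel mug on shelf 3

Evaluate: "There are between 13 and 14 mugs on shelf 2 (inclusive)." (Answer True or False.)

|mugs on shelf 2| = 14.
The claim requires 13 ≤ 14 ≤ 14, which holds.

True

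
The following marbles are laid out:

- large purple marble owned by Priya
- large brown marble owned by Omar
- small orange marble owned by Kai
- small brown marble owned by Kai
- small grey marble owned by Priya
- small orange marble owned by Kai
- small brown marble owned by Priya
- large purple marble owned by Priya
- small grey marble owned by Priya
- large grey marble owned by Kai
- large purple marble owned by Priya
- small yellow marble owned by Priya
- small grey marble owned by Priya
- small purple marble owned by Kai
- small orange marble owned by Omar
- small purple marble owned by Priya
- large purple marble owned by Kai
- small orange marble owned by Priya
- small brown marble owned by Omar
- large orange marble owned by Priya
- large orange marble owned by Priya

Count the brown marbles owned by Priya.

1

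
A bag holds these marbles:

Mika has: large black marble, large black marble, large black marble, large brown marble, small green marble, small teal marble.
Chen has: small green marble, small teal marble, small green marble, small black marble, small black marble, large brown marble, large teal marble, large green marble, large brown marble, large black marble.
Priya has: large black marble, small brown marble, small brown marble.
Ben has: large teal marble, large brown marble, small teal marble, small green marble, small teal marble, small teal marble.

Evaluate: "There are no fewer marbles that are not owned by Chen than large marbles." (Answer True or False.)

True

marbles that are not owned by Chen: 15.
large marbles: 12.
The claim requires 15 ≥ 12, which holds.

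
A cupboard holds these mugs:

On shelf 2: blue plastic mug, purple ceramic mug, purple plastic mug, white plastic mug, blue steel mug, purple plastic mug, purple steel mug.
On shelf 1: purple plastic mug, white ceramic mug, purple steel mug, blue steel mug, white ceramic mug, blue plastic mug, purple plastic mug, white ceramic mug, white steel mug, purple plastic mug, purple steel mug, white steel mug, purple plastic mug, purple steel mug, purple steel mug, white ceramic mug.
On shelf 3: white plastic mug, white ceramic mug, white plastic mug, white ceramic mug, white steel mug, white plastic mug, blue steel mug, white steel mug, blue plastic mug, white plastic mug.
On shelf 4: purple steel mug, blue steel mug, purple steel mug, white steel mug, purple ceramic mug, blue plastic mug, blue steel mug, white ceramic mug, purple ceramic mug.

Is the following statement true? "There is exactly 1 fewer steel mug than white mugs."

|steel mugs| = 17.
|white mugs| = 17.
The claim requires 17 − 17 (= 0) to equal 1, which does not hold.

False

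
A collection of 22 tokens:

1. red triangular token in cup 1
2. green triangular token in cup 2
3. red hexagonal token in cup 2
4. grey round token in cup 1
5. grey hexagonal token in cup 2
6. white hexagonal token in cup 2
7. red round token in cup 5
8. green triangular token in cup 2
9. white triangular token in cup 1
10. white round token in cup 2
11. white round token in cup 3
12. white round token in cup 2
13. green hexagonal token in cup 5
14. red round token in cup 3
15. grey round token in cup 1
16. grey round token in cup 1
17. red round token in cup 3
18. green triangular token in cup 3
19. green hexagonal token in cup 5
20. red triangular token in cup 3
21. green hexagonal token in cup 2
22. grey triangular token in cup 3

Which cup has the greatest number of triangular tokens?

cup 3

Counts by cup (restricted to triangular tokens): cup 3→3, cup 1→2, cup 2→2, cup 5→0.
The maximum is 3, held uniquely by cup 3.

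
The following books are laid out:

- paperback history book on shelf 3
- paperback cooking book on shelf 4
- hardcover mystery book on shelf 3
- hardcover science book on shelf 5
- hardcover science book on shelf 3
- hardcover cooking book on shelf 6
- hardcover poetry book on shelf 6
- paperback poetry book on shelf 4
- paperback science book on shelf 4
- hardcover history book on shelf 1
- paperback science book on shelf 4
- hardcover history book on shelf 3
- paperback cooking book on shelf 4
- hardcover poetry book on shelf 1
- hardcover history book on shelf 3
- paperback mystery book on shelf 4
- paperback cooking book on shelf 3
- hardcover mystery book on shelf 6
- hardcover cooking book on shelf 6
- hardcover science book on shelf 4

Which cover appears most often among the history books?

hardcover

Counts by cover (restricted to history books): hardcover 3, paperback 1.
The maximum is 3, held uniquely by hardcover.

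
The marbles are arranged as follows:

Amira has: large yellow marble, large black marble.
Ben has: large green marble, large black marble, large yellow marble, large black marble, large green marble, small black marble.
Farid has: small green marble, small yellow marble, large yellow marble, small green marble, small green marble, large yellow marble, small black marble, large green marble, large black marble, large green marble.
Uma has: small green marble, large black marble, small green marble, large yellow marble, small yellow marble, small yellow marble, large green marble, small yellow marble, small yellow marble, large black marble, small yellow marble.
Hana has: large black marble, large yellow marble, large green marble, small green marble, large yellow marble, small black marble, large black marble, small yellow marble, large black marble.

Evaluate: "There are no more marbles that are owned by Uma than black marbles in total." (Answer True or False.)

True

|marbles owned by Uma| = 11.
|black marbles| = 12.
The claim requires 11 ≤ 12, which holds.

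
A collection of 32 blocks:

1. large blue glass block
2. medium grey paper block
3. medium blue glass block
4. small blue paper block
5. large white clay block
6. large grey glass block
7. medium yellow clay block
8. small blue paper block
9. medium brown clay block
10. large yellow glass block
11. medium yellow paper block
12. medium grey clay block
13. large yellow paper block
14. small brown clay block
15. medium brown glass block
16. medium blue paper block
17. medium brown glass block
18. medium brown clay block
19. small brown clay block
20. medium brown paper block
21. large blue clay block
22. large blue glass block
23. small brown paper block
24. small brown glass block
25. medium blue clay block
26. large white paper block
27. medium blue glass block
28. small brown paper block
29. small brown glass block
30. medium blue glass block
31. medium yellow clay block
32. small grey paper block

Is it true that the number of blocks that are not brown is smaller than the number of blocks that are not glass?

blocks that are not brown: 21.
blocks that are not glass: 21.
The claim requires 21 < 21, which does not hold.

False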